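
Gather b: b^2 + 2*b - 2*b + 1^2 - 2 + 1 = b^2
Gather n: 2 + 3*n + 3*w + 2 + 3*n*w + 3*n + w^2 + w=n*(3*w + 6) + w^2 + 4*w + 4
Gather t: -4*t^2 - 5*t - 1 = -4*t^2 - 5*t - 1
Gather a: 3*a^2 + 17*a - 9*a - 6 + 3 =3*a^2 + 8*a - 3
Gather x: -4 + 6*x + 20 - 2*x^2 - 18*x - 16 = -2*x^2 - 12*x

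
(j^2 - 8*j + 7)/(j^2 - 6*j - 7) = (j - 1)/(j + 1)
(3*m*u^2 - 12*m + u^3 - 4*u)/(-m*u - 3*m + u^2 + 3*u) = (-3*m*u^2 + 12*m - u^3 + 4*u)/(m*u + 3*m - u^2 - 3*u)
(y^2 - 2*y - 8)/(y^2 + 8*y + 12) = (y - 4)/(y + 6)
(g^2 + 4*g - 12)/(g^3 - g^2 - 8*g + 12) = (g + 6)/(g^2 + g - 6)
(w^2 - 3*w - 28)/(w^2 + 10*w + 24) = (w - 7)/(w + 6)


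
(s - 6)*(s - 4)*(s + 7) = s^3 - 3*s^2 - 46*s + 168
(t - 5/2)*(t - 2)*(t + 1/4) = t^3 - 17*t^2/4 + 31*t/8 + 5/4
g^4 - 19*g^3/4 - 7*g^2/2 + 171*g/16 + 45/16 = (g - 5)*(g - 3/2)*(g + 1/4)*(g + 3/2)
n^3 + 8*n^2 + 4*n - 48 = (n - 2)*(n + 4)*(n + 6)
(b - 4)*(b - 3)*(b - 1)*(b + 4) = b^4 - 4*b^3 - 13*b^2 + 64*b - 48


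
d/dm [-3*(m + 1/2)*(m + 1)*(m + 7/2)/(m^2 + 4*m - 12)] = 3*(-4*m^4 - 32*m^3 + 87*m^2 + 494*m + 304)/(4*(m^4 + 8*m^3 - 8*m^2 - 96*m + 144))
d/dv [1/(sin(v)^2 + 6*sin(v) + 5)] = -2*(sin(v) + 3)*cos(v)/(sin(v)^2 + 6*sin(v) + 5)^2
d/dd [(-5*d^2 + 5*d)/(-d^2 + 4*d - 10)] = 5*(-3*d^2 + 20*d - 10)/(d^4 - 8*d^3 + 36*d^2 - 80*d + 100)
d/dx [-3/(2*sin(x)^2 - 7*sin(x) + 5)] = 3*(4*sin(x) - 7)*cos(x)/(2*sin(x)^2 - 7*sin(x) + 5)^2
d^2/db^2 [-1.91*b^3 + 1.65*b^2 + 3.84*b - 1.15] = 3.3 - 11.46*b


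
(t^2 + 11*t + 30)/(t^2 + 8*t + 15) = (t + 6)/(t + 3)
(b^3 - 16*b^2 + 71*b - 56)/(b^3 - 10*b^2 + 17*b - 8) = (b - 7)/(b - 1)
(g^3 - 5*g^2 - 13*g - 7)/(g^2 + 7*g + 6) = (g^2 - 6*g - 7)/(g + 6)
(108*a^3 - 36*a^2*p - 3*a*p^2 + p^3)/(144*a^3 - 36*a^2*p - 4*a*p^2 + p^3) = (-3*a + p)/(-4*a + p)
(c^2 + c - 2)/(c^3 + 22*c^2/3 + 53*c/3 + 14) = 3*(c - 1)/(3*c^2 + 16*c + 21)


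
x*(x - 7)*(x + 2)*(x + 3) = x^4 - 2*x^3 - 29*x^2 - 42*x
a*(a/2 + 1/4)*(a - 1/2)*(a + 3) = a^4/2 + 3*a^3/2 - a^2/8 - 3*a/8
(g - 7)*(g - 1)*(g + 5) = g^3 - 3*g^2 - 33*g + 35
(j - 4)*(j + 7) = j^2 + 3*j - 28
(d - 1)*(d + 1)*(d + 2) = d^3 + 2*d^2 - d - 2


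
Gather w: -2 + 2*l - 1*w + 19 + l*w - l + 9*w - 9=l + w*(l + 8) + 8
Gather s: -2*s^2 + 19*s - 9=-2*s^2 + 19*s - 9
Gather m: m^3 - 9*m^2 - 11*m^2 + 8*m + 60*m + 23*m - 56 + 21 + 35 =m^3 - 20*m^2 + 91*m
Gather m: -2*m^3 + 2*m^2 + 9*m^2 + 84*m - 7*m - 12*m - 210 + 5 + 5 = -2*m^3 + 11*m^2 + 65*m - 200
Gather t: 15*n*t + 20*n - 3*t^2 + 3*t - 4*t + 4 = 20*n - 3*t^2 + t*(15*n - 1) + 4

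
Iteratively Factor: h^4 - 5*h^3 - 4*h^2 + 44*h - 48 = (h - 2)*(h^3 - 3*h^2 - 10*h + 24) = (h - 2)*(h + 3)*(h^2 - 6*h + 8) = (h - 4)*(h - 2)*(h + 3)*(h - 2)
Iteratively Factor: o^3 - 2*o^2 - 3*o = (o)*(o^2 - 2*o - 3) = o*(o - 3)*(o + 1)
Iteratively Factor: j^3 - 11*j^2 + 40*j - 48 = (j - 4)*(j^2 - 7*j + 12) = (j - 4)*(j - 3)*(j - 4)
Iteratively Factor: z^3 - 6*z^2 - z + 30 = (z - 5)*(z^2 - z - 6) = (z - 5)*(z + 2)*(z - 3)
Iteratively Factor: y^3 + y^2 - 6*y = (y + 3)*(y^2 - 2*y) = y*(y + 3)*(y - 2)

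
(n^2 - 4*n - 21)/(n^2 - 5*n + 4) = (n^2 - 4*n - 21)/(n^2 - 5*n + 4)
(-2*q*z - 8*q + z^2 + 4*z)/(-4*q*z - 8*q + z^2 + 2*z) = (2*q*z + 8*q - z^2 - 4*z)/(4*q*z + 8*q - z^2 - 2*z)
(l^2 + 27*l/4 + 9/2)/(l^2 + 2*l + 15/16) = 4*(l + 6)/(4*l + 5)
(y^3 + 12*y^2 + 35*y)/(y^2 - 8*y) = (y^2 + 12*y + 35)/(y - 8)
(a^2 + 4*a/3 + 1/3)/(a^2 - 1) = (a + 1/3)/(a - 1)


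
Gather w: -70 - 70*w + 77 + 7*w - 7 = -63*w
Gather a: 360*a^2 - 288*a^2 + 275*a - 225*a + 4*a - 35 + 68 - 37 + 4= 72*a^2 + 54*a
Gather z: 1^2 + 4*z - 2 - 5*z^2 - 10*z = -5*z^2 - 6*z - 1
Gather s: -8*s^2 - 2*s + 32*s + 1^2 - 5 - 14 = -8*s^2 + 30*s - 18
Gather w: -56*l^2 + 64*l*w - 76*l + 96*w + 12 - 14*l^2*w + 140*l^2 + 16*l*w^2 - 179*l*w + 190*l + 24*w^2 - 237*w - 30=84*l^2 + 114*l + w^2*(16*l + 24) + w*(-14*l^2 - 115*l - 141) - 18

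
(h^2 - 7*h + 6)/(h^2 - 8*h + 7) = (h - 6)/(h - 7)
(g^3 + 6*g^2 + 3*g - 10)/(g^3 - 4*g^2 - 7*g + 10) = (g + 5)/(g - 5)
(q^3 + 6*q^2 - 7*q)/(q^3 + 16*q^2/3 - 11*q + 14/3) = 3*q/(3*q - 2)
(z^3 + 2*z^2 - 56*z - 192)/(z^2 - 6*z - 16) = (z^2 + 10*z + 24)/(z + 2)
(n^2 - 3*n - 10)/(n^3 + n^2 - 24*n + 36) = (n^2 - 3*n - 10)/(n^3 + n^2 - 24*n + 36)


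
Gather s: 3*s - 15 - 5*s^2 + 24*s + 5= -5*s^2 + 27*s - 10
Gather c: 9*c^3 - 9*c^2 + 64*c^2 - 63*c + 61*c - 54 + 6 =9*c^3 + 55*c^2 - 2*c - 48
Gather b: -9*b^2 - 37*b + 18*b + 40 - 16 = -9*b^2 - 19*b + 24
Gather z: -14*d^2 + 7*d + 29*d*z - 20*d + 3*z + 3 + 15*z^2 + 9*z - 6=-14*d^2 - 13*d + 15*z^2 + z*(29*d + 12) - 3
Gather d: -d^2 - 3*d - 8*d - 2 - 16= -d^2 - 11*d - 18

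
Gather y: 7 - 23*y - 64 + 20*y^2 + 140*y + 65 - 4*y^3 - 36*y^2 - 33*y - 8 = -4*y^3 - 16*y^2 + 84*y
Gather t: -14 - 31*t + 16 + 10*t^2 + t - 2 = 10*t^2 - 30*t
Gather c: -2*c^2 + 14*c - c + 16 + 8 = -2*c^2 + 13*c + 24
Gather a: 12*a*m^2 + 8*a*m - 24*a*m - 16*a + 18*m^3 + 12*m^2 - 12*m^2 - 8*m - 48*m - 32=a*(12*m^2 - 16*m - 16) + 18*m^3 - 56*m - 32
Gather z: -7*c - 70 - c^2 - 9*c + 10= -c^2 - 16*c - 60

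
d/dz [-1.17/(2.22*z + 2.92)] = 2.5974/(2.22*z + 2.92)^2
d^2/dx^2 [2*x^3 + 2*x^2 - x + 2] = 12*x + 4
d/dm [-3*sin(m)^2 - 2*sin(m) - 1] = -2*(3*sin(m) + 1)*cos(m)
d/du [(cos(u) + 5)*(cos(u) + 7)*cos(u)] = (3*sin(u)^2 - 24*cos(u) - 38)*sin(u)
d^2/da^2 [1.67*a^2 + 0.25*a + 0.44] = 3.34000000000000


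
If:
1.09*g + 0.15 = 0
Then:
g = -0.14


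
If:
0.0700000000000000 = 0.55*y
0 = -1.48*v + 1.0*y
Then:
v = 0.09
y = 0.13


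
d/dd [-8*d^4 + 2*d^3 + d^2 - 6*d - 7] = -32*d^3 + 6*d^2 + 2*d - 6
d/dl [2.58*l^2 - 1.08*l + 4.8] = 5.16*l - 1.08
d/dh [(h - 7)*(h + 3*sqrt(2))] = 2*h - 7 + 3*sqrt(2)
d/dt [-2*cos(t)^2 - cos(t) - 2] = (4*cos(t) + 1)*sin(t)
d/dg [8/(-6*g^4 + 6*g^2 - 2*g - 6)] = 4*(12*g^3 - 6*g + 1)/(3*g^4 - 3*g^2 + g + 3)^2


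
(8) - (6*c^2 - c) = -6*c^2 + c + 8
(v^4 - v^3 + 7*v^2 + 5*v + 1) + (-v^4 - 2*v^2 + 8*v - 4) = -v^3 + 5*v^2 + 13*v - 3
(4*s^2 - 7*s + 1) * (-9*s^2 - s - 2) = -36*s^4 + 59*s^3 - 10*s^2 + 13*s - 2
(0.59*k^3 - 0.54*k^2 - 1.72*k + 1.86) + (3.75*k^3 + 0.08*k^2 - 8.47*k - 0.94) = 4.34*k^3 - 0.46*k^2 - 10.19*k + 0.92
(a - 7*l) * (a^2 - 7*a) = a^3 - 7*a^2*l - 7*a^2 + 49*a*l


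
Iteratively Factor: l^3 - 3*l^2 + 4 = (l + 1)*(l^2 - 4*l + 4) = (l - 2)*(l + 1)*(l - 2)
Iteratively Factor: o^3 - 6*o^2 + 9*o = (o - 3)*(o^2 - 3*o) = (o - 3)^2*(o)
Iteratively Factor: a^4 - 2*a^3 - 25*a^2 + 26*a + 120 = (a + 4)*(a^3 - 6*a^2 - a + 30) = (a + 2)*(a + 4)*(a^2 - 8*a + 15) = (a - 5)*(a + 2)*(a + 4)*(a - 3)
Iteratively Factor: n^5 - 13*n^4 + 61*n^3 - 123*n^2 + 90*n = (n - 2)*(n^4 - 11*n^3 + 39*n^2 - 45*n) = (n - 5)*(n - 2)*(n^3 - 6*n^2 + 9*n) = (n - 5)*(n - 3)*(n - 2)*(n^2 - 3*n) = n*(n - 5)*(n - 3)*(n - 2)*(n - 3)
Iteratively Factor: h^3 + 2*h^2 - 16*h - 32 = (h + 2)*(h^2 - 16) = (h - 4)*(h + 2)*(h + 4)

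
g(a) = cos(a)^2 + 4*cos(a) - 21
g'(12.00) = 3.05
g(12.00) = -16.91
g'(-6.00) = -1.65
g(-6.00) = -16.24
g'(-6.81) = 2.88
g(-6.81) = -16.80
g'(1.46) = -4.20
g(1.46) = -20.55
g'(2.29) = -2.02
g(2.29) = -23.20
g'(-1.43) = 4.24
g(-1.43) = -20.42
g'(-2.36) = 1.82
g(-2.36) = -23.34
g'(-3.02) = 0.24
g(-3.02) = -23.99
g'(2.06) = -2.70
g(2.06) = -22.66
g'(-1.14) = 4.39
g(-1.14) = -19.16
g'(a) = -2*sin(a)*cos(a) - 4*sin(a)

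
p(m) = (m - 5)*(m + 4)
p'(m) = 2*m - 1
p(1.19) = -19.77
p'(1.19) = 1.38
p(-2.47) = -11.43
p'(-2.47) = -5.94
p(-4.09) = 0.82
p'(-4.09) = -9.18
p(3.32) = -12.30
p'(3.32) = 5.64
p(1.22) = -19.73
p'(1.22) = 1.44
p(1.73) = -18.74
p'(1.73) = 2.46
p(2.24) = -17.22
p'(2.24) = 3.48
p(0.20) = -20.16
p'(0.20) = -0.60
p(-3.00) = -8.00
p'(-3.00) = -7.00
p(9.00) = 52.00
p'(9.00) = 17.00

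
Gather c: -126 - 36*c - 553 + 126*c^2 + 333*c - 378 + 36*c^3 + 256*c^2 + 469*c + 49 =36*c^3 + 382*c^2 + 766*c - 1008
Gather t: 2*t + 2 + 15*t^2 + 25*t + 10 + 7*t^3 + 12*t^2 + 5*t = 7*t^3 + 27*t^2 + 32*t + 12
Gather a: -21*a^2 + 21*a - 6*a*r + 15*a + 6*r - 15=-21*a^2 + a*(36 - 6*r) + 6*r - 15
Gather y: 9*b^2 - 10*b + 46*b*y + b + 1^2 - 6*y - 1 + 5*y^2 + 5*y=9*b^2 - 9*b + 5*y^2 + y*(46*b - 1)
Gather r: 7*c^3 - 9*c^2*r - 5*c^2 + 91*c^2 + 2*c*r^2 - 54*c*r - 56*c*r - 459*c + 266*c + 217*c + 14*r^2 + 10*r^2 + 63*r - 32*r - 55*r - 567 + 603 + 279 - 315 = 7*c^3 + 86*c^2 + 24*c + r^2*(2*c + 24) + r*(-9*c^2 - 110*c - 24)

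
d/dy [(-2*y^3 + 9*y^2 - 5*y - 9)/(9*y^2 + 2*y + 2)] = (-18*y^4 - 8*y^3 + 51*y^2 + 198*y + 8)/(81*y^4 + 36*y^3 + 40*y^2 + 8*y + 4)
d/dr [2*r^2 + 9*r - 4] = 4*r + 9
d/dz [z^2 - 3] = 2*z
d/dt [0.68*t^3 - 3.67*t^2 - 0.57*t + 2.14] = 2.04*t^2 - 7.34*t - 0.57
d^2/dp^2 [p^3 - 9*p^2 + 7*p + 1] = 6*p - 18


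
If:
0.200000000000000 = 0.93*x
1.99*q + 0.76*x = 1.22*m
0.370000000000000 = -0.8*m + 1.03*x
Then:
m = -0.19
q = -0.20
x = 0.22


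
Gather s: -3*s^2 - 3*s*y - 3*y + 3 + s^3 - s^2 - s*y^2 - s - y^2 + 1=s^3 - 4*s^2 + s*(-y^2 - 3*y - 1) - y^2 - 3*y + 4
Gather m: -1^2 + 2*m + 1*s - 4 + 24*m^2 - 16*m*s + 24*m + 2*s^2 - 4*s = 24*m^2 + m*(26 - 16*s) + 2*s^2 - 3*s - 5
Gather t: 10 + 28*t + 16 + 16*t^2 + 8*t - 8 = 16*t^2 + 36*t + 18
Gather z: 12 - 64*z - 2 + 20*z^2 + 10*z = 20*z^2 - 54*z + 10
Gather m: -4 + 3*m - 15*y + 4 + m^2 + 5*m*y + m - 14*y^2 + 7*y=m^2 + m*(5*y + 4) - 14*y^2 - 8*y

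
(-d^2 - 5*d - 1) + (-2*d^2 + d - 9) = -3*d^2 - 4*d - 10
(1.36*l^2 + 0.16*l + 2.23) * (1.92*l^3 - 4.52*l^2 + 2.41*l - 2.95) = 2.6112*l^5 - 5.84*l^4 + 6.836*l^3 - 13.706*l^2 + 4.9023*l - 6.5785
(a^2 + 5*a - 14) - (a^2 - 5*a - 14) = 10*a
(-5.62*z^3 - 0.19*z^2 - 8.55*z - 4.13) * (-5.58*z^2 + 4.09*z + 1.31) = 31.3596*z^5 - 21.9256*z^4 + 39.5697*z^3 - 12.173*z^2 - 28.0922*z - 5.4103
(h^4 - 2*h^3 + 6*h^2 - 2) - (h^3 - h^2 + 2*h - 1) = h^4 - 3*h^3 + 7*h^2 - 2*h - 1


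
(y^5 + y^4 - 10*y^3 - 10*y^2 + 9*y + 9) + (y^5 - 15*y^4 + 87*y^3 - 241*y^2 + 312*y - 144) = 2*y^5 - 14*y^4 + 77*y^3 - 251*y^2 + 321*y - 135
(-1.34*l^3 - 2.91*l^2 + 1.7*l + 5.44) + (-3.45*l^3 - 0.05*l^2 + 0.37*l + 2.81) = -4.79*l^3 - 2.96*l^2 + 2.07*l + 8.25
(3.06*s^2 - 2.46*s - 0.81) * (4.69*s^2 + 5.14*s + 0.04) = 14.3514*s^4 + 4.191*s^3 - 16.3209*s^2 - 4.2618*s - 0.0324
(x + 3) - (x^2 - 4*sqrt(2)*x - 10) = -x^2 + x + 4*sqrt(2)*x + 13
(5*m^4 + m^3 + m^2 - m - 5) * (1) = 5*m^4 + m^3 + m^2 - m - 5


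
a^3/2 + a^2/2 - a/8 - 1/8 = (a/2 + 1/2)*(a - 1/2)*(a + 1/2)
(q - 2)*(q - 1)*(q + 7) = q^3 + 4*q^2 - 19*q + 14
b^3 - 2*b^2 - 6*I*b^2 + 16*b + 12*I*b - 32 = (b - 2)*(b - 8*I)*(b + 2*I)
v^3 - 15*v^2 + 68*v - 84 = (v - 7)*(v - 6)*(v - 2)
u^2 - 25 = (u - 5)*(u + 5)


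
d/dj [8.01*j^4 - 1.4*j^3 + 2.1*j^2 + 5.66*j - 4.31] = 32.04*j^3 - 4.2*j^2 + 4.2*j + 5.66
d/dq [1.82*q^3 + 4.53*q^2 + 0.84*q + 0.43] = 5.46*q^2 + 9.06*q + 0.84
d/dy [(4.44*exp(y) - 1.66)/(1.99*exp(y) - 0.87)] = -0.559400000000001*exp(y)/(1.99*exp(y) - 0.87)^2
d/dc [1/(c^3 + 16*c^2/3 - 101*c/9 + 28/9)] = 9*(-27*c^2 - 96*c + 101)/(9*c^3 + 48*c^2 - 101*c + 28)^2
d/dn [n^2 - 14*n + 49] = 2*n - 14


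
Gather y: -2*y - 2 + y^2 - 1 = y^2 - 2*y - 3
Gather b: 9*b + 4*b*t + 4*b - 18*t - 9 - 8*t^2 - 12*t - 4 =b*(4*t + 13) - 8*t^2 - 30*t - 13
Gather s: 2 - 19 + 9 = -8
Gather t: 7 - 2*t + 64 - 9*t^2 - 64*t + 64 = -9*t^2 - 66*t + 135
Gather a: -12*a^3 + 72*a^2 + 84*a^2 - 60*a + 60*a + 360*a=-12*a^3 + 156*a^2 + 360*a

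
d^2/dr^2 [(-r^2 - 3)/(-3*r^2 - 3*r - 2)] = 2*(-9*r^3 + 63*r^2 + 81*r + 13)/(27*r^6 + 81*r^5 + 135*r^4 + 135*r^3 + 90*r^2 + 36*r + 8)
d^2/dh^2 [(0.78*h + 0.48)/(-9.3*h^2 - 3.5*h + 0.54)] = (-(0.78*h + 0.48)*(18.6*h + 3.5)*(37.2*h + 7.0) + (43.524*h + 14.388)*(9.3*h^2 + 3.5*h - 0.54))/(9.3*h^2 + 3.5*h - 0.54)^3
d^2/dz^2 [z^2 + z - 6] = 2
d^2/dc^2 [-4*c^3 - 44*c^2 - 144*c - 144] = -24*c - 88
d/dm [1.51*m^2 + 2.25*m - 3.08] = 3.02*m + 2.25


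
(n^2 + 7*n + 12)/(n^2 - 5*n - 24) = (n + 4)/(n - 8)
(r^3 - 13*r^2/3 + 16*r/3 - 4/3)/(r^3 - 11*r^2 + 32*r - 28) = (r - 1/3)/(r - 7)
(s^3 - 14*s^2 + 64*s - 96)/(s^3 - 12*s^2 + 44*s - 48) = (s - 4)/(s - 2)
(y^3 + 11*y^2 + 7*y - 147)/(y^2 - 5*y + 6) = (y^2 + 14*y + 49)/(y - 2)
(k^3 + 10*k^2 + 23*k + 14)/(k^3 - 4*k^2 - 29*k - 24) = (k^2 + 9*k + 14)/(k^2 - 5*k - 24)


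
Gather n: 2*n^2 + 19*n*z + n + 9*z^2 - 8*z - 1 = 2*n^2 + n*(19*z + 1) + 9*z^2 - 8*z - 1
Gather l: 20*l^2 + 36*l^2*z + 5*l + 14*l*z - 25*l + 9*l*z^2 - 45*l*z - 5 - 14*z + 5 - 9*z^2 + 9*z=l^2*(36*z + 20) + l*(9*z^2 - 31*z - 20) - 9*z^2 - 5*z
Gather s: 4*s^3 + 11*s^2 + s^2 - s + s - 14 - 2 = 4*s^3 + 12*s^2 - 16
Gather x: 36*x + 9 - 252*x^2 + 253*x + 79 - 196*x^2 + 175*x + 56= -448*x^2 + 464*x + 144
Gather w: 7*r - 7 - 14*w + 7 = 7*r - 14*w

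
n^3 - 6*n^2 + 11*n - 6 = (n - 3)*(n - 2)*(n - 1)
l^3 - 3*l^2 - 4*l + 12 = (l - 3)*(l - 2)*(l + 2)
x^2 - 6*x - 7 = (x - 7)*(x + 1)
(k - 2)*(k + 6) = k^2 + 4*k - 12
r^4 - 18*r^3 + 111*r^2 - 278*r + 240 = (r - 8)*(r - 5)*(r - 3)*(r - 2)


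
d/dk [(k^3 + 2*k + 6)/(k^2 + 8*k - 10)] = (k^4 + 16*k^3 - 32*k^2 - 12*k - 68)/(k^4 + 16*k^3 + 44*k^2 - 160*k + 100)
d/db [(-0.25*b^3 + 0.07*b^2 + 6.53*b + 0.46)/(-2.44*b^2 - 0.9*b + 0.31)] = (0.61*b^4 + 0.45*b^3 + 15.6377*b^2 + 2.2882*b + 2.4383)/(5.9536*b^4 + 4.392*b^3 - 0.7028*b^2 - 0.558*b + 0.0961)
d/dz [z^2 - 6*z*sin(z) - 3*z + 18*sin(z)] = -6*z*cos(z) + 2*z - 6*sin(z) + 18*cos(z) - 3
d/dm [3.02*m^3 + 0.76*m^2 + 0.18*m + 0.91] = 9.06*m^2 + 1.52*m + 0.18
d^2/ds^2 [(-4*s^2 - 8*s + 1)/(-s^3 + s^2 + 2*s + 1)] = 2*(4*s^6 + 24*s^5 - 6*s^4 + 52*s^3 + 39*s^2 - 33*s - 15)/(s^9 - 3*s^8 - 3*s^7 + 8*s^6 + 12*s^5 - 3*s^4 - 17*s^3 - 15*s^2 - 6*s - 1)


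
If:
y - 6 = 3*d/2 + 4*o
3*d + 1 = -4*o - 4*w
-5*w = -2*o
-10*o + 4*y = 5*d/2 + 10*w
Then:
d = -331/34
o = 685/136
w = 137/68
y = 785/68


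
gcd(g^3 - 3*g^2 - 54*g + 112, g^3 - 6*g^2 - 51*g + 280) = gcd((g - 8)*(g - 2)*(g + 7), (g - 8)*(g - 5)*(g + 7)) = g^2 - g - 56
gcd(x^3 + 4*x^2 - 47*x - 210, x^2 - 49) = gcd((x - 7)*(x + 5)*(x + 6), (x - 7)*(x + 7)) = x - 7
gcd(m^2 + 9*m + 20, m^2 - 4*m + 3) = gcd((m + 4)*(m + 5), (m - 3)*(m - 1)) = 1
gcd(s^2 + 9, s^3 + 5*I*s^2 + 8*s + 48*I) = s - 3*I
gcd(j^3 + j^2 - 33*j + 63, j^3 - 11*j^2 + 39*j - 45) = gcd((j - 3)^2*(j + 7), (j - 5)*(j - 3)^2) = j^2 - 6*j + 9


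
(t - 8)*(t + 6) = t^2 - 2*t - 48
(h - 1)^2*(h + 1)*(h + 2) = h^4 + h^3 - 3*h^2 - h + 2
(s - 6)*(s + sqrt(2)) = s^2 - 6*s + sqrt(2)*s - 6*sqrt(2)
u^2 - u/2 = u*(u - 1/2)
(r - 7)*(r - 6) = r^2 - 13*r + 42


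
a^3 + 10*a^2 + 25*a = a*(a + 5)^2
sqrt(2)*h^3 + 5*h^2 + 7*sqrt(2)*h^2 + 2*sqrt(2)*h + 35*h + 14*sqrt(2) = (h + 7)*(h + 2*sqrt(2))*(sqrt(2)*h + 1)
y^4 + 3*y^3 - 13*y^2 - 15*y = y*(y - 3)*(y + 1)*(y + 5)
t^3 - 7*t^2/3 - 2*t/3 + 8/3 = (t - 2)*(t - 4/3)*(t + 1)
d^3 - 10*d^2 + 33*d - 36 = (d - 4)*(d - 3)^2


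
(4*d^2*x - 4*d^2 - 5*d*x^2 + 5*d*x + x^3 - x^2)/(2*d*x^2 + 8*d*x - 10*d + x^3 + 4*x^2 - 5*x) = (4*d^2 - 5*d*x + x^2)/(2*d*x + 10*d + x^2 + 5*x)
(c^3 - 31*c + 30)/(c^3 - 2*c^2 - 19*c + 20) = (c + 6)/(c + 4)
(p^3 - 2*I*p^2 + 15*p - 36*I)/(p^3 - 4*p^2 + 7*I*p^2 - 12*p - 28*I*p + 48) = (p^2 - 6*I*p - 9)/(p^2 + p*(-4 + 3*I) - 12*I)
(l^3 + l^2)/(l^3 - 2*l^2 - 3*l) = l/(l - 3)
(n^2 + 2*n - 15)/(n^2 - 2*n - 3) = (n + 5)/(n + 1)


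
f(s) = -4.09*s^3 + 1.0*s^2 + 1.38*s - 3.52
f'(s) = -12.27*s^2 + 2.0*s + 1.38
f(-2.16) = 39.38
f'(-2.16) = -60.19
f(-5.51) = 703.43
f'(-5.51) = -382.16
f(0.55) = -3.14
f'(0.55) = -1.23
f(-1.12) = 1.93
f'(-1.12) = -16.25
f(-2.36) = 52.55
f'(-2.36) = -71.68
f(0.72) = -3.53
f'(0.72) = -3.54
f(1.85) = -23.44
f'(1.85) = -36.91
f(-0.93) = -0.65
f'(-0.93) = -11.09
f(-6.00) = 907.64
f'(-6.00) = -452.34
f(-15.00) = 14004.53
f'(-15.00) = -2789.37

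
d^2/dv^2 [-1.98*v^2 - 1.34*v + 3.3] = -3.96000000000000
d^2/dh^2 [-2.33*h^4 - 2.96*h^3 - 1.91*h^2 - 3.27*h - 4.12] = -27.96*h^2 - 17.76*h - 3.82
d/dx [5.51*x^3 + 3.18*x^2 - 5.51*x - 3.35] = 16.53*x^2 + 6.36*x - 5.51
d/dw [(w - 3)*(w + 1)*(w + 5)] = 3*w^2 + 6*w - 13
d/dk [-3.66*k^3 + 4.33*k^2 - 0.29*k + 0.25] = -10.98*k^2 + 8.66*k - 0.29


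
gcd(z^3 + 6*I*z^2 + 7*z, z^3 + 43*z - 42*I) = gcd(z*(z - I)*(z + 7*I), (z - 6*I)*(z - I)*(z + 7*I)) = z^2 + 6*I*z + 7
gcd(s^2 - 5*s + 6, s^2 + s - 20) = 1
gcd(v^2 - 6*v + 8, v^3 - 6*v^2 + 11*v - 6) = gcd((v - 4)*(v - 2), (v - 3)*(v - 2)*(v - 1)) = v - 2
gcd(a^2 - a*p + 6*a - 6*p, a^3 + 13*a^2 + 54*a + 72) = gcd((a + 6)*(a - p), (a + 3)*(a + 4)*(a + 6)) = a + 6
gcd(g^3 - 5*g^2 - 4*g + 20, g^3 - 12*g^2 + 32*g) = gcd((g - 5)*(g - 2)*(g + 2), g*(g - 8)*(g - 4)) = 1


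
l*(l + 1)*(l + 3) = l^3 + 4*l^2 + 3*l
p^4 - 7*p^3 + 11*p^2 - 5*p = p*(p - 5)*(p - 1)^2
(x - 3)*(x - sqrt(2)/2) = x^2 - 3*x - sqrt(2)*x/2 + 3*sqrt(2)/2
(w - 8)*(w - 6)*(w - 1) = w^3 - 15*w^2 + 62*w - 48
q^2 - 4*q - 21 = (q - 7)*(q + 3)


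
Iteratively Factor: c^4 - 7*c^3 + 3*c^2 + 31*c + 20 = (c - 5)*(c^3 - 2*c^2 - 7*c - 4) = (c - 5)*(c + 1)*(c^2 - 3*c - 4) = (c - 5)*(c - 4)*(c + 1)*(c + 1)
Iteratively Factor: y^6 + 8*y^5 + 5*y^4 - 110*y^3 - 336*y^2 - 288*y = (y + 3)*(y^5 + 5*y^4 - 10*y^3 - 80*y^2 - 96*y) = (y + 3)^2*(y^4 + 2*y^3 - 16*y^2 - 32*y) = y*(y + 3)^2*(y^3 + 2*y^2 - 16*y - 32) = y*(y + 2)*(y + 3)^2*(y^2 - 16) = y*(y + 2)*(y + 3)^2*(y + 4)*(y - 4)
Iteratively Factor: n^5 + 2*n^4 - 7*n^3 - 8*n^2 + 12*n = (n + 3)*(n^4 - n^3 - 4*n^2 + 4*n) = (n + 2)*(n + 3)*(n^3 - 3*n^2 + 2*n) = n*(n + 2)*(n + 3)*(n^2 - 3*n + 2) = n*(n - 1)*(n + 2)*(n + 3)*(n - 2)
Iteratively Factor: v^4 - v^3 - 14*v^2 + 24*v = (v)*(v^3 - v^2 - 14*v + 24) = v*(v - 3)*(v^2 + 2*v - 8) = v*(v - 3)*(v + 4)*(v - 2)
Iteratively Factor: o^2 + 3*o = (o)*(o + 3)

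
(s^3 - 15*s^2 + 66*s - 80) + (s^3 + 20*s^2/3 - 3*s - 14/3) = 2*s^3 - 25*s^2/3 + 63*s - 254/3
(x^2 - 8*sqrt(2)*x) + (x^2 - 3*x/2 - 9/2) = 2*x^2 - 8*sqrt(2)*x - 3*x/2 - 9/2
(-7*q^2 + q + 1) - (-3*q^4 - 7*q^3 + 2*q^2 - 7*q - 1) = 3*q^4 + 7*q^3 - 9*q^2 + 8*q + 2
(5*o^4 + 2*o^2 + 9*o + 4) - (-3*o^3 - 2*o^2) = 5*o^4 + 3*o^3 + 4*o^2 + 9*o + 4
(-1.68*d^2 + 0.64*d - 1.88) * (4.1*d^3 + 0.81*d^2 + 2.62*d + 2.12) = -6.888*d^5 + 1.2632*d^4 - 11.5912*d^3 - 3.4076*d^2 - 3.5688*d - 3.9856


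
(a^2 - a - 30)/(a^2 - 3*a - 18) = (a + 5)/(a + 3)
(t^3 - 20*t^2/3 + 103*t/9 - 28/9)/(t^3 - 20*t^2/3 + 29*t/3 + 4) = (9*t^2 - 24*t + 7)/(3*(3*t^2 - 8*t - 3))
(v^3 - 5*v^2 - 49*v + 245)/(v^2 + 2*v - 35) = v - 7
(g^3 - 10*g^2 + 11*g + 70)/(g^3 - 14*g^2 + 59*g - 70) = (g + 2)/(g - 2)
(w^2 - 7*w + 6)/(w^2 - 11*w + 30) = (w - 1)/(w - 5)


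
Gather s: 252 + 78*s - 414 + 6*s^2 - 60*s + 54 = 6*s^2 + 18*s - 108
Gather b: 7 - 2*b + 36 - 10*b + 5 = 48 - 12*b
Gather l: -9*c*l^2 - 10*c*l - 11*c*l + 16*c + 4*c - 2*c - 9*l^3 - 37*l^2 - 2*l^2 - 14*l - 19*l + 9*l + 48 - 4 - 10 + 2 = 18*c - 9*l^3 + l^2*(-9*c - 39) + l*(-21*c - 24) + 36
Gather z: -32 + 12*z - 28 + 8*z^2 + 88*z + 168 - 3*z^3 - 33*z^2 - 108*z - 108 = -3*z^3 - 25*z^2 - 8*z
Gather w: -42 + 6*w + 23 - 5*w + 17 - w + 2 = 0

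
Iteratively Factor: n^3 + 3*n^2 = (n)*(n^2 + 3*n) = n*(n + 3)*(n)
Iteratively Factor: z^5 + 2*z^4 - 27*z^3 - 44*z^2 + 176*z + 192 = (z - 4)*(z^4 + 6*z^3 - 3*z^2 - 56*z - 48) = (z - 4)*(z - 3)*(z^3 + 9*z^2 + 24*z + 16) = (z - 4)*(z - 3)*(z + 1)*(z^2 + 8*z + 16) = (z - 4)*(z - 3)*(z + 1)*(z + 4)*(z + 4)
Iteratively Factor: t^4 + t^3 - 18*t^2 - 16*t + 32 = (t - 4)*(t^3 + 5*t^2 + 2*t - 8) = (t - 4)*(t - 1)*(t^2 + 6*t + 8) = (t - 4)*(t - 1)*(t + 2)*(t + 4)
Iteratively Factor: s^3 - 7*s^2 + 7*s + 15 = (s - 3)*(s^2 - 4*s - 5) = (s - 3)*(s + 1)*(s - 5)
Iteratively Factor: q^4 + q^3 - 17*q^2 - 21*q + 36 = (q - 4)*(q^3 + 5*q^2 + 3*q - 9) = (q - 4)*(q - 1)*(q^2 + 6*q + 9) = (q - 4)*(q - 1)*(q + 3)*(q + 3)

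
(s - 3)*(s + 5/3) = s^2 - 4*s/3 - 5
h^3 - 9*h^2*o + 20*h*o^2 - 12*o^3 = (h - 6*o)*(h - 2*o)*(h - o)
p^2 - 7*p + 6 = (p - 6)*(p - 1)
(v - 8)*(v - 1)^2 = v^3 - 10*v^2 + 17*v - 8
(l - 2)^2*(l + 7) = l^3 + 3*l^2 - 24*l + 28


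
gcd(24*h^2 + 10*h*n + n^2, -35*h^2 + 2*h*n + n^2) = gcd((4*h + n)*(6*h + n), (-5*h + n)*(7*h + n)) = 1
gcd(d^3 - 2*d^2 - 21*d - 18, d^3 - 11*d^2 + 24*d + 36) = d^2 - 5*d - 6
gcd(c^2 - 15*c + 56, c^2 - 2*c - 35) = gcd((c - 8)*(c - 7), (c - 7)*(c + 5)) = c - 7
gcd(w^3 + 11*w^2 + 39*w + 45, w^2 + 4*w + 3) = w + 3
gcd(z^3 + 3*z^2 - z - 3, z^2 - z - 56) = 1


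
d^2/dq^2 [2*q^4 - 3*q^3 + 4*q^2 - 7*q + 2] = 24*q^2 - 18*q + 8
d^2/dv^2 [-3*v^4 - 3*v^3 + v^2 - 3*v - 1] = -36*v^2 - 18*v + 2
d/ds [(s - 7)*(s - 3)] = 2*s - 10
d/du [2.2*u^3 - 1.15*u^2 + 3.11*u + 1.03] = 6.6*u^2 - 2.3*u + 3.11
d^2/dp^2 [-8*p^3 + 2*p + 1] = -48*p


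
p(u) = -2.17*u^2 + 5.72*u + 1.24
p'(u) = 5.72 - 4.34*u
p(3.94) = -9.91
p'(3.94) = -11.38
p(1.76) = 4.59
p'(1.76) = -1.92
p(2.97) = -0.91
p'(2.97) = -7.17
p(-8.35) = -197.82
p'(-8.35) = 41.96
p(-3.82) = -52.28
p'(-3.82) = 22.30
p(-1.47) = -11.86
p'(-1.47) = 12.10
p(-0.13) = 0.46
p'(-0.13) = 6.28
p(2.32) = 2.83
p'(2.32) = -4.35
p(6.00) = -42.56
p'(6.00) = -20.32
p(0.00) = 1.24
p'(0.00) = 5.72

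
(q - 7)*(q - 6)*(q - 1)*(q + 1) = q^4 - 13*q^3 + 41*q^2 + 13*q - 42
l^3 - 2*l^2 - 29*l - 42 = (l - 7)*(l + 2)*(l + 3)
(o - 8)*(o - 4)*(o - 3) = o^3 - 15*o^2 + 68*o - 96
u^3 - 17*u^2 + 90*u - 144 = (u - 8)*(u - 6)*(u - 3)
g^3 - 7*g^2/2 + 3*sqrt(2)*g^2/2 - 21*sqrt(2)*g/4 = g*(g - 7/2)*(g + 3*sqrt(2)/2)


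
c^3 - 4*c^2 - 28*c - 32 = (c - 8)*(c + 2)^2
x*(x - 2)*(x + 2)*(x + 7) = x^4 + 7*x^3 - 4*x^2 - 28*x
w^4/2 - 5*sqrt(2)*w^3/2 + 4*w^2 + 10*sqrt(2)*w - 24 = (w/2 + 1)*(w - 2)*(w - 3*sqrt(2))*(w - 2*sqrt(2))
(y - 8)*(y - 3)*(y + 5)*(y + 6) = y^4 - 67*y^2 - 66*y + 720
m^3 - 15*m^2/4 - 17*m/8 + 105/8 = (m - 3)*(m - 5/2)*(m + 7/4)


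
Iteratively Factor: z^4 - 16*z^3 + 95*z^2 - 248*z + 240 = (z - 4)*(z^3 - 12*z^2 + 47*z - 60) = (z - 4)*(z - 3)*(z^2 - 9*z + 20) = (z - 4)^2*(z - 3)*(z - 5)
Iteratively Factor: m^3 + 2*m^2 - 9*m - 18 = (m - 3)*(m^2 + 5*m + 6) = (m - 3)*(m + 3)*(m + 2)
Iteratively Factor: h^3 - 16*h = (h - 4)*(h^2 + 4*h) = (h - 4)*(h + 4)*(h)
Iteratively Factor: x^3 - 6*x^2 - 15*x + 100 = (x - 5)*(x^2 - x - 20) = (x - 5)*(x + 4)*(x - 5)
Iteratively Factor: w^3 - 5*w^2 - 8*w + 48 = (w - 4)*(w^2 - w - 12) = (w - 4)^2*(w + 3)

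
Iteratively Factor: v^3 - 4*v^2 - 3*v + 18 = (v - 3)*(v^2 - v - 6) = (v - 3)^2*(v + 2)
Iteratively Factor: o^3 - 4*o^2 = (o - 4)*(o^2) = o*(o - 4)*(o)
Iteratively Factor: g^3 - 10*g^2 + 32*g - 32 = (g - 4)*(g^2 - 6*g + 8) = (g - 4)^2*(g - 2)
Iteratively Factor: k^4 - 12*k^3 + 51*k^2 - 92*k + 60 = (k - 2)*(k^3 - 10*k^2 + 31*k - 30) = (k - 2)^2*(k^2 - 8*k + 15) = (k - 3)*(k - 2)^2*(k - 5)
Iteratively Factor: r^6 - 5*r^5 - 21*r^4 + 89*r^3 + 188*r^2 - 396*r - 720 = (r - 3)*(r^5 - 2*r^4 - 27*r^3 + 8*r^2 + 212*r + 240) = (r - 4)*(r - 3)*(r^4 + 2*r^3 - 19*r^2 - 68*r - 60) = (r - 4)*(r - 3)*(r + 2)*(r^3 - 19*r - 30) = (r - 4)*(r - 3)*(r + 2)^2*(r^2 - 2*r - 15) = (r - 5)*(r - 4)*(r - 3)*(r + 2)^2*(r + 3)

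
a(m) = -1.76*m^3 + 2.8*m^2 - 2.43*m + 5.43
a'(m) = -5.28*m^2 + 5.6*m - 2.43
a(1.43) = 2.53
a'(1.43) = -5.22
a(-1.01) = 12.55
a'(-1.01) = -13.47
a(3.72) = -55.46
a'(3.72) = -54.66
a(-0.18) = 5.97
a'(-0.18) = -3.61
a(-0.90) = 11.17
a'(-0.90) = -11.75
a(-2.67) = 65.38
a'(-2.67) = -55.02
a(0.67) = 4.53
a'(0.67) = -1.05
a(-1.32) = 17.56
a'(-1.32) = -19.02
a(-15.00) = 6611.88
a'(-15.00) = -1274.43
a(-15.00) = 6611.88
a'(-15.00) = -1274.43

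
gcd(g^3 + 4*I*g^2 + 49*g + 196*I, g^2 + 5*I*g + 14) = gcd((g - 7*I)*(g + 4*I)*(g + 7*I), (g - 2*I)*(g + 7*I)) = g + 7*I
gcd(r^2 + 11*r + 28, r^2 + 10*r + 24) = r + 4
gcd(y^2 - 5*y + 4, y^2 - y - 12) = y - 4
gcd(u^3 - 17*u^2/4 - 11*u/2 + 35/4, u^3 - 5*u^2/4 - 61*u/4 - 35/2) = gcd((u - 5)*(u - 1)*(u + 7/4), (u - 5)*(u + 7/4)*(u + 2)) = u^2 - 13*u/4 - 35/4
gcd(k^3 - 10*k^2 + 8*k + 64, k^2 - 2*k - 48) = k - 8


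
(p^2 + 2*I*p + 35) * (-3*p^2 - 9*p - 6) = -3*p^4 - 9*p^3 - 6*I*p^3 - 111*p^2 - 18*I*p^2 - 315*p - 12*I*p - 210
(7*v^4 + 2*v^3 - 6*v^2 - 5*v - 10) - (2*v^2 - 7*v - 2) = 7*v^4 + 2*v^3 - 8*v^2 + 2*v - 8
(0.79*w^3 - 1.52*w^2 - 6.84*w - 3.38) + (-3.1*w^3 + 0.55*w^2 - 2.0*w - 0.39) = -2.31*w^3 - 0.97*w^2 - 8.84*w - 3.77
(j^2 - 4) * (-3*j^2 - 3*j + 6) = -3*j^4 - 3*j^3 + 18*j^2 + 12*j - 24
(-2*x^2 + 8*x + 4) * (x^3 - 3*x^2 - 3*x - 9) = -2*x^5 + 14*x^4 - 14*x^3 - 18*x^2 - 84*x - 36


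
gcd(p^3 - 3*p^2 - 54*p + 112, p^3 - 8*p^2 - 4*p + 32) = p^2 - 10*p + 16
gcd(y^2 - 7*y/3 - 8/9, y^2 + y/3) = y + 1/3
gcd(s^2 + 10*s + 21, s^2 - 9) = s + 3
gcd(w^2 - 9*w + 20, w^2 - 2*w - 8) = w - 4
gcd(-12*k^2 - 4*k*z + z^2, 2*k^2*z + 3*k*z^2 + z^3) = 2*k + z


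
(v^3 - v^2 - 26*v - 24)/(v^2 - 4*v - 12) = (v^2 + 5*v + 4)/(v + 2)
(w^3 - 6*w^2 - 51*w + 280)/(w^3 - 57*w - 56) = (w - 5)/(w + 1)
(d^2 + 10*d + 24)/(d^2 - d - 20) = (d + 6)/(d - 5)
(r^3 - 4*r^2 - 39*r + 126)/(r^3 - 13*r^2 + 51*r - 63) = (r + 6)/(r - 3)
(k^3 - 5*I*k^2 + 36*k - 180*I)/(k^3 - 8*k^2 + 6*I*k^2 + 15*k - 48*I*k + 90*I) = (k^2 - 11*I*k - 30)/(k^2 - 8*k + 15)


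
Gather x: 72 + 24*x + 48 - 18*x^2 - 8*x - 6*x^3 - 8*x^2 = -6*x^3 - 26*x^2 + 16*x + 120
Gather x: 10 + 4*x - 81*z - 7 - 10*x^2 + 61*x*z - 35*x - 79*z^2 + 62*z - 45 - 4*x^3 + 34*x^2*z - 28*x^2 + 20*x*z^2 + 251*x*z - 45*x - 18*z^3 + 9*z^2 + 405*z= -4*x^3 + x^2*(34*z - 38) + x*(20*z^2 + 312*z - 76) - 18*z^3 - 70*z^2 + 386*z - 42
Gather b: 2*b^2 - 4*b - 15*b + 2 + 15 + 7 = 2*b^2 - 19*b + 24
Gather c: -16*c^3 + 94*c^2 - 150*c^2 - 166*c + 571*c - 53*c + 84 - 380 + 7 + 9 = -16*c^3 - 56*c^2 + 352*c - 280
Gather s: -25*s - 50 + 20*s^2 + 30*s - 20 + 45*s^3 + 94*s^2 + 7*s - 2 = 45*s^3 + 114*s^2 + 12*s - 72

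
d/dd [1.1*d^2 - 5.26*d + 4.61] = 2.2*d - 5.26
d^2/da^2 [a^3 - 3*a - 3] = 6*a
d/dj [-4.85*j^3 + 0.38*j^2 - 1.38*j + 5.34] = -14.55*j^2 + 0.76*j - 1.38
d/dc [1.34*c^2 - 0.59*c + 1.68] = 2.68*c - 0.59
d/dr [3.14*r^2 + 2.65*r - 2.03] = 6.28*r + 2.65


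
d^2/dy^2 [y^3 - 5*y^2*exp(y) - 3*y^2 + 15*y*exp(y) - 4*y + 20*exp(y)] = -5*y^2*exp(y) - 5*y*exp(y) + 6*y + 40*exp(y) - 6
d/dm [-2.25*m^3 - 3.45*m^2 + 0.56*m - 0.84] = -6.75*m^2 - 6.9*m + 0.56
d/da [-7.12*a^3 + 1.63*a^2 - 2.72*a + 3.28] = -21.36*a^2 + 3.26*a - 2.72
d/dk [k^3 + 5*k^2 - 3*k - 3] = 3*k^2 + 10*k - 3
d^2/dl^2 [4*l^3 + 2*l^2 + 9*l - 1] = 24*l + 4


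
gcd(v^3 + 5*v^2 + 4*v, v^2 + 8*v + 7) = v + 1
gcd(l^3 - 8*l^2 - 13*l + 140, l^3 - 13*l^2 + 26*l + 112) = l - 7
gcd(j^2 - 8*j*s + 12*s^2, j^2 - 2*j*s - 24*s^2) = -j + 6*s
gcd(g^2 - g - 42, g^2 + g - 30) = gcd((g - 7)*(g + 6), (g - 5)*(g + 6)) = g + 6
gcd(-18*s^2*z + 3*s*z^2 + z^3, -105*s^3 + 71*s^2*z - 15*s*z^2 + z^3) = -3*s + z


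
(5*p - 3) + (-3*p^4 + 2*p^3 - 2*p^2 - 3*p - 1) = -3*p^4 + 2*p^3 - 2*p^2 + 2*p - 4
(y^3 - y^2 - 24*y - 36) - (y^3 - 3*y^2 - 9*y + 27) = 2*y^2 - 15*y - 63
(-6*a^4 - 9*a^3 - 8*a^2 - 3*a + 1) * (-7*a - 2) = 42*a^5 + 75*a^4 + 74*a^3 + 37*a^2 - a - 2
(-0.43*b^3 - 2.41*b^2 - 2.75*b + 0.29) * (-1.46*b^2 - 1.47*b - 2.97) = 0.6278*b^5 + 4.1507*b^4 + 8.8348*b^3 + 10.7768*b^2 + 7.7412*b - 0.8613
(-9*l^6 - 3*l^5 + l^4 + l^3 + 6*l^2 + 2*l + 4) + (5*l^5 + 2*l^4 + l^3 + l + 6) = -9*l^6 + 2*l^5 + 3*l^4 + 2*l^3 + 6*l^2 + 3*l + 10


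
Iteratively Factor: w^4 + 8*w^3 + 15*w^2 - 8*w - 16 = (w + 1)*(w^3 + 7*w^2 + 8*w - 16) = (w - 1)*(w + 1)*(w^2 + 8*w + 16) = (w - 1)*(w + 1)*(w + 4)*(w + 4)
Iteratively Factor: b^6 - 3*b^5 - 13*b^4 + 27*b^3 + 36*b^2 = (b)*(b^5 - 3*b^4 - 13*b^3 + 27*b^2 + 36*b) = b*(b - 3)*(b^4 - 13*b^2 - 12*b) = b*(b - 4)*(b - 3)*(b^3 + 4*b^2 + 3*b) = b^2*(b - 4)*(b - 3)*(b^2 + 4*b + 3) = b^2*(b - 4)*(b - 3)*(b + 1)*(b + 3)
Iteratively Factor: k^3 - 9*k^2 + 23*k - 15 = (k - 3)*(k^2 - 6*k + 5) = (k - 5)*(k - 3)*(k - 1)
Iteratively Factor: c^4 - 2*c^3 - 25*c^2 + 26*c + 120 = (c - 3)*(c^3 + c^2 - 22*c - 40) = (c - 5)*(c - 3)*(c^2 + 6*c + 8) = (c - 5)*(c - 3)*(c + 4)*(c + 2)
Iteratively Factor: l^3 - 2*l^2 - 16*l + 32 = (l + 4)*(l^2 - 6*l + 8) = (l - 4)*(l + 4)*(l - 2)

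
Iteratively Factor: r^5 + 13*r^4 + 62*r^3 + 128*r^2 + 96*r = (r + 3)*(r^4 + 10*r^3 + 32*r^2 + 32*r) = (r + 3)*(r + 4)*(r^3 + 6*r^2 + 8*r) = r*(r + 3)*(r + 4)*(r^2 + 6*r + 8) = r*(r + 2)*(r + 3)*(r + 4)*(r + 4)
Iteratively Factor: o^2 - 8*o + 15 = (o - 3)*(o - 5)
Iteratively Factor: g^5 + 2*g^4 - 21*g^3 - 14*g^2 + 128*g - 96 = (g + 4)*(g^4 - 2*g^3 - 13*g^2 + 38*g - 24) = (g - 1)*(g + 4)*(g^3 - g^2 - 14*g + 24) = (g - 3)*(g - 1)*(g + 4)*(g^2 + 2*g - 8) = (g - 3)*(g - 2)*(g - 1)*(g + 4)*(g + 4)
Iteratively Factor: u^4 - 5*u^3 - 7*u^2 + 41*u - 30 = (u - 2)*(u^3 - 3*u^2 - 13*u + 15) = (u - 2)*(u - 1)*(u^2 - 2*u - 15) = (u - 2)*(u - 1)*(u + 3)*(u - 5)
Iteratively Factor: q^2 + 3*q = (q)*(q + 3)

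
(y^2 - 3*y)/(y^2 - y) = (y - 3)/(y - 1)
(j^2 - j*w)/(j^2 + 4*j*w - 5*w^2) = j/(j + 5*w)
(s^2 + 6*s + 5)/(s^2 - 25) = (s + 1)/(s - 5)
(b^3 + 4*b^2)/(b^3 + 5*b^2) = (b + 4)/(b + 5)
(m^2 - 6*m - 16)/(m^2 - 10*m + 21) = (m^2 - 6*m - 16)/(m^2 - 10*m + 21)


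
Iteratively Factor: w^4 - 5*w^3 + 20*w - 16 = (w - 1)*(w^3 - 4*w^2 - 4*w + 16) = (w - 4)*(w - 1)*(w^2 - 4) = (w - 4)*(w - 2)*(w - 1)*(w + 2)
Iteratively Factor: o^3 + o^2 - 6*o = (o)*(o^2 + o - 6) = o*(o + 3)*(o - 2)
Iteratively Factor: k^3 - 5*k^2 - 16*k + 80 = (k - 4)*(k^2 - k - 20) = (k - 5)*(k - 4)*(k + 4)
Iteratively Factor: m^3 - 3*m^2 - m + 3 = (m - 3)*(m^2 - 1) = (m - 3)*(m + 1)*(m - 1)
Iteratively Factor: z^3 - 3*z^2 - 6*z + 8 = (z - 4)*(z^2 + z - 2) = (z - 4)*(z + 2)*(z - 1)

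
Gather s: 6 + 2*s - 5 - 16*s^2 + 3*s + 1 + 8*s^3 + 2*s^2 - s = 8*s^3 - 14*s^2 + 4*s + 2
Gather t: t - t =0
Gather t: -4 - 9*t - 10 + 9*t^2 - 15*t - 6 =9*t^2 - 24*t - 20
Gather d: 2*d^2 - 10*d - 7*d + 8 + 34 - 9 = 2*d^2 - 17*d + 33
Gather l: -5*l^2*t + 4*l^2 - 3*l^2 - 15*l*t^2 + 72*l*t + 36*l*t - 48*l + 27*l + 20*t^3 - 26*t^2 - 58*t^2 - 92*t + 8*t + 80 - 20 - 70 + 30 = l^2*(1 - 5*t) + l*(-15*t^2 + 108*t - 21) + 20*t^3 - 84*t^2 - 84*t + 20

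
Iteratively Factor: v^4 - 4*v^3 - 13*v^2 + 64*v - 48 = (v - 1)*(v^3 - 3*v^2 - 16*v + 48) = (v - 4)*(v - 1)*(v^2 + v - 12) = (v - 4)*(v - 3)*(v - 1)*(v + 4)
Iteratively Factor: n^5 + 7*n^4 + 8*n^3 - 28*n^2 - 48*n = (n)*(n^4 + 7*n^3 + 8*n^2 - 28*n - 48) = n*(n + 3)*(n^3 + 4*n^2 - 4*n - 16) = n*(n - 2)*(n + 3)*(n^2 + 6*n + 8) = n*(n - 2)*(n + 3)*(n + 4)*(n + 2)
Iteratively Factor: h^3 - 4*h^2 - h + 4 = (h - 1)*(h^2 - 3*h - 4) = (h - 4)*(h - 1)*(h + 1)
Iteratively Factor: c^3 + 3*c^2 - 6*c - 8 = (c - 2)*(c^2 + 5*c + 4) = (c - 2)*(c + 1)*(c + 4)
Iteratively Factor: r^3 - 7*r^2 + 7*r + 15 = (r - 3)*(r^2 - 4*r - 5) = (r - 3)*(r + 1)*(r - 5)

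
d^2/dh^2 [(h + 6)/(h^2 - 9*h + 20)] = 2*(3*(1 - h)*(h^2 - 9*h + 20) + (h + 6)*(2*h - 9)^2)/(h^2 - 9*h + 20)^3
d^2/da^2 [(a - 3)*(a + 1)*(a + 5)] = 6*a + 6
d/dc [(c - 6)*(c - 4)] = 2*c - 10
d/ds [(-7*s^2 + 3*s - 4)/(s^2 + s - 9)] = (-10*s^2 + 134*s - 23)/(s^4 + 2*s^3 - 17*s^2 - 18*s + 81)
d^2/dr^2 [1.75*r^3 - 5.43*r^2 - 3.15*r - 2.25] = 10.5*r - 10.86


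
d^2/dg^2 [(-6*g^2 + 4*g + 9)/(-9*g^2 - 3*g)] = 6*(-6*g^3 - 27*g^2 - 9*g - 1)/(g^3*(27*g^3 + 27*g^2 + 9*g + 1))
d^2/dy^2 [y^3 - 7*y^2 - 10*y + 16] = 6*y - 14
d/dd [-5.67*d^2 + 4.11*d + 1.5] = 4.11 - 11.34*d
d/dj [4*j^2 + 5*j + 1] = 8*j + 5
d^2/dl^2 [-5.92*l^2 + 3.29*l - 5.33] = -11.8400000000000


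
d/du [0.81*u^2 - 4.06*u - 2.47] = 1.62*u - 4.06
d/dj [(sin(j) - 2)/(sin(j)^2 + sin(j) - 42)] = (4*sin(j) + cos(j)^2 - 41)*cos(j)/(sin(j)^2 + sin(j) - 42)^2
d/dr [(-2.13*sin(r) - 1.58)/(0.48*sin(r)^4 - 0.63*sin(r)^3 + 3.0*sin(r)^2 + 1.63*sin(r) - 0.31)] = (3.0672*sin(r)^4 + 0.349799999999999*sin(r)^3 + 3.4038*sin(r)^2 + 9.48*sin(r) + 3.2357)*cos(r)/(0.2304*sin(r)^8 - 0.6048*sin(r)^7 + 3.2769*sin(r)^6 - 2.2152*sin(r)^5 + 6.6486*sin(r)^4 + 10.1706*sin(r)^3 + 0.7969*sin(r)^2 - 1.0106*sin(r) + 0.0961)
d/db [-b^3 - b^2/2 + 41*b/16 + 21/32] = -3*b^2 - b + 41/16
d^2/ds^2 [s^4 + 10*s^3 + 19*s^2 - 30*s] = 12*s^2 + 60*s + 38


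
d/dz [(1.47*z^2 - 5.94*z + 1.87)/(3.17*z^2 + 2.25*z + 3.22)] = (22.1373*z^2 - 2.389*z - 23.3343)/(10.0489*z^4 + 14.265*z^3 + 25.4773*z^2 + 14.49*z + 10.3684)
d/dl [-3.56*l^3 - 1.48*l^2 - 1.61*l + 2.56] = -10.68*l^2 - 2.96*l - 1.61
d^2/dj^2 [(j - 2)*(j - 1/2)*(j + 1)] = 6*j - 3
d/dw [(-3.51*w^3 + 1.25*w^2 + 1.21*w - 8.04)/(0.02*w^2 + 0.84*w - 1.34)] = (-0.0702*w^4 - 5.8968*w^3 + 15.136*w^2 - 3.0284*w + 5.1322)/(0.0004*w^4 + 0.0336*w^3 + 0.652*w^2 - 2.2512*w + 1.7956)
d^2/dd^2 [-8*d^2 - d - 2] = -16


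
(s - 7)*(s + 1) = s^2 - 6*s - 7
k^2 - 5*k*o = k*(k - 5*o)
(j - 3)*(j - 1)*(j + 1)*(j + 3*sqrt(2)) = j^4 - 3*j^3 + 3*sqrt(2)*j^3 - 9*sqrt(2)*j^2 - j^2 - 3*sqrt(2)*j + 3*j + 9*sqrt(2)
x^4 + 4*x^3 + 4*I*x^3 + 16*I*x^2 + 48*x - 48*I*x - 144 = (x - 2)*(x + 6)*(x - 2*I)*(x + 6*I)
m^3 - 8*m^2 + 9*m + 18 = (m - 6)*(m - 3)*(m + 1)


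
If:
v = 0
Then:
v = 0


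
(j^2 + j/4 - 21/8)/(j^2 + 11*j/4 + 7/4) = (j - 3/2)/(j + 1)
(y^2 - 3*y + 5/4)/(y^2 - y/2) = (y - 5/2)/y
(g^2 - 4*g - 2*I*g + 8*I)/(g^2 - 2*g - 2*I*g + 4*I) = (g - 4)/(g - 2)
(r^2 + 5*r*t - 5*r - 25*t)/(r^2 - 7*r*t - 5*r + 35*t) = (r + 5*t)/(r - 7*t)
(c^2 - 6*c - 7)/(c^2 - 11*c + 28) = (c + 1)/(c - 4)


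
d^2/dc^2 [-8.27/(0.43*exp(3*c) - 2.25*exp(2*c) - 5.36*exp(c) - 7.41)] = (8.27*(-2.58*exp(2*c) + 9.0*exp(c) + 10.72)*(-1.29*exp(2*c) + 4.5*exp(c) + 5.36)*exp(c) + (32.0049*exp(2*c) - 74.43*exp(c) - 44.3272)*(-0.43*exp(3*c) + 2.25*exp(2*c) + 5.36*exp(c) + 7.41))*exp(c)/(-0.43*exp(3*c) + 2.25*exp(2*c) + 5.36*exp(c) + 7.41)^3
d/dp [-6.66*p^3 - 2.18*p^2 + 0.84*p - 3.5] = -19.98*p^2 - 4.36*p + 0.84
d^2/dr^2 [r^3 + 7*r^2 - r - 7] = 6*r + 14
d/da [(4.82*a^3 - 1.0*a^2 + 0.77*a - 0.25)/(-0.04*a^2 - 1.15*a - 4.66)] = (-0.1928*a^4 - 11.086*a^3 - 66.2028*a^2 + 9.3*a - 3.8757)/(0.0016*a^4 + 0.092*a^3 + 1.6953*a^2 + 10.718*a + 21.7156)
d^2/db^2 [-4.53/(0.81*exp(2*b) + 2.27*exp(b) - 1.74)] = (-4.53*(1.62*exp(b) + 2.27)*(3.24*exp(b) + 4.54)*exp(b) + (14.6772*exp(b) + 10.2831)*(0.81*exp(2*b) + 2.27*exp(b) - 1.74))*exp(b)/(0.81*exp(2*b) + 2.27*exp(b) - 1.74)^3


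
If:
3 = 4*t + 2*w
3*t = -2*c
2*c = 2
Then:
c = 1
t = -2/3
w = 17/6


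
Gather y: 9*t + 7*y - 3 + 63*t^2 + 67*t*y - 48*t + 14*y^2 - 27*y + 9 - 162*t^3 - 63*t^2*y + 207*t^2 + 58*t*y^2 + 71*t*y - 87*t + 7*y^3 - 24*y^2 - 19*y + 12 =-162*t^3 + 270*t^2 - 126*t + 7*y^3 + y^2*(58*t - 10) + y*(-63*t^2 + 138*t - 39) + 18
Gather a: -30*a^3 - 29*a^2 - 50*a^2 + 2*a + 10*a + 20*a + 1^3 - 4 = -30*a^3 - 79*a^2 + 32*a - 3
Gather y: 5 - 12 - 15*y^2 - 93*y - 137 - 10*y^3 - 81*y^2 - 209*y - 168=-10*y^3 - 96*y^2 - 302*y - 312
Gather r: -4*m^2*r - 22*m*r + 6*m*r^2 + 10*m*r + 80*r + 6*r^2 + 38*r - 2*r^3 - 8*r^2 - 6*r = -2*r^3 + r^2*(6*m - 2) + r*(-4*m^2 - 12*m + 112)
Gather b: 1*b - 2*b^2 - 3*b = -2*b^2 - 2*b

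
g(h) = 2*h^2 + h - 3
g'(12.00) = 49.00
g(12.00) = 297.00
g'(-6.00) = -23.00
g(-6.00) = 63.00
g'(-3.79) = -14.16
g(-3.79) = 21.94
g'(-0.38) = -0.52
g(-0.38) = -3.09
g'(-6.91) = -26.64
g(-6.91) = 85.59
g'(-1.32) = -4.28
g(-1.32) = -0.84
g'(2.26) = 10.04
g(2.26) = 9.48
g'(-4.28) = -16.12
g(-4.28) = 29.36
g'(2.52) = 11.08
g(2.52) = 12.22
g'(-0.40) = -0.60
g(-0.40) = -3.08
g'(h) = 4*h + 1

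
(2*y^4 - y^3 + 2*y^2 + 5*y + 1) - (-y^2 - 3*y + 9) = 2*y^4 - y^3 + 3*y^2 + 8*y - 8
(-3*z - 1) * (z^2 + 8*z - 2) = -3*z^3 - 25*z^2 - 2*z + 2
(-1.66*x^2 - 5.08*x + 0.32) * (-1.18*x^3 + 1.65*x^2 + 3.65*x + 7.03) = 1.9588*x^5 + 3.2554*x^4 - 14.8186*x^3 - 29.6838*x^2 - 34.5444*x + 2.2496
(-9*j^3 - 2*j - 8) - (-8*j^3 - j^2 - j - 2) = -j^3 + j^2 - j - 6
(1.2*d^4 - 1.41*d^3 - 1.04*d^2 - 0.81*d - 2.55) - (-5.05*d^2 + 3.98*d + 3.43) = 1.2*d^4 - 1.41*d^3 + 4.01*d^2 - 4.79*d - 5.98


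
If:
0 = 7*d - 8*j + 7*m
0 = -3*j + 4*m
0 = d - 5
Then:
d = 5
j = 140/11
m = 105/11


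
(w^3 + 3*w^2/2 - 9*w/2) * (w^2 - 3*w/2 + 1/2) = w^5 - 25*w^3/4 + 15*w^2/2 - 9*w/4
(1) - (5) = -4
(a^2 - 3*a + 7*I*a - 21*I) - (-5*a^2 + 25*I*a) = 6*a^2 - 3*a - 18*I*a - 21*I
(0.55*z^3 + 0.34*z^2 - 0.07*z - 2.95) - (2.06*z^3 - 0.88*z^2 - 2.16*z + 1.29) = -1.51*z^3 + 1.22*z^2 + 2.09*z - 4.24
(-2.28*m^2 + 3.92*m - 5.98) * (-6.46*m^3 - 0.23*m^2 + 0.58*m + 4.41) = 14.7288*m^5 - 24.7988*m^4 + 36.4068*m^3 - 6.4058*m^2 + 13.8188*m - 26.3718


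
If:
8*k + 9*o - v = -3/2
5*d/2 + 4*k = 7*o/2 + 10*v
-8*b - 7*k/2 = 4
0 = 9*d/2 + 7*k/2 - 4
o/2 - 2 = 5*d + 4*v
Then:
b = -15631/5704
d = -2206/713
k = 25558/4991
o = -956/217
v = 907/322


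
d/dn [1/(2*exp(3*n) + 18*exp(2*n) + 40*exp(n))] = (-3*exp(2*n) - 18*exp(n) - 20)*exp(-n)/(2*(exp(2*n) + 9*exp(n) + 20)^2)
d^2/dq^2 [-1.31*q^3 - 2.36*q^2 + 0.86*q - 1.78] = -7.86*q - 4.72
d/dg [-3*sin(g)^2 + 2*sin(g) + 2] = 2*(1 - 3*sin(g))*cos(g)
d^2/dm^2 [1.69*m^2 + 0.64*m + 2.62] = 3.38000000000000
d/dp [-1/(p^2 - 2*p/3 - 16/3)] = 6*(3*p - 1)/(-3*p^2 + 2*p + 16)^2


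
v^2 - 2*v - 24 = (v - 6)*(v + 4)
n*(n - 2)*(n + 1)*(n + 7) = n^4 + 6*n^3 - 9*n^2 - 14*n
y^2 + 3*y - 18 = (y - 3)*(y + 6)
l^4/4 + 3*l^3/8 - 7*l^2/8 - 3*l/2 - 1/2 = (l/2 + 1/4)*(l/2 + 1)*(l - 2)*(l + 1)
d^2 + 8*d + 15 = (d + 3)*(d + 5)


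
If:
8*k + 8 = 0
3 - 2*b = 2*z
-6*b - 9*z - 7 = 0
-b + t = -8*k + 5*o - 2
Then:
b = 41/6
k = -1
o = t/5 - 77/30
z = -16/3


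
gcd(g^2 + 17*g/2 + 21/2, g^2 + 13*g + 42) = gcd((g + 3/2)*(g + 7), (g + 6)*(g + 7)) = g + 7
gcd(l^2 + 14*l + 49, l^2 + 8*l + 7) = l + 7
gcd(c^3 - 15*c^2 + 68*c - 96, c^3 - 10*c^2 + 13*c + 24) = c^2 - 11*c + 24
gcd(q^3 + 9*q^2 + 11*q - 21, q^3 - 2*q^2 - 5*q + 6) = q - 1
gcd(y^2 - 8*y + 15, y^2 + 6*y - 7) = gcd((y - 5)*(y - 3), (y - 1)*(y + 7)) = 1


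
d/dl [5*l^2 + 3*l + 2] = 10*l + 3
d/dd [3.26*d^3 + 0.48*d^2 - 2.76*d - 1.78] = 9.78*d^2 + 0.96*d - 2.76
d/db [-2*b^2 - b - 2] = -4*b - 1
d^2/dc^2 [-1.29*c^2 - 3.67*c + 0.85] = -2.58000000000000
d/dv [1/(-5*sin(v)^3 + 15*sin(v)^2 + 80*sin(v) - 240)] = (3*sin(v)^2 - 6*sin(v) - 16)*cos(v)/(5*(sin(v)^3 - 3*sin(v)^2 - 16*sin(v) + 48)^2)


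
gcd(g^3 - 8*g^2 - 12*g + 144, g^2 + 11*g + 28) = g + 4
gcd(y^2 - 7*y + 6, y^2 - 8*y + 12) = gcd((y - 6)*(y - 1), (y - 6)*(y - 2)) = y - 6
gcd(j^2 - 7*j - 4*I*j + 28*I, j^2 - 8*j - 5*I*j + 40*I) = 1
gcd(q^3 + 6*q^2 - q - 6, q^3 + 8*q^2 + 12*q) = q + 6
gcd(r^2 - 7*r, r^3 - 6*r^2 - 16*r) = r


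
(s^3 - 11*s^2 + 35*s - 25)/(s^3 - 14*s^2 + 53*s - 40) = (s - 5)/(s - 8)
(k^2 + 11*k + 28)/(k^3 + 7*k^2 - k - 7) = (k + 4)/(k^2 - 1)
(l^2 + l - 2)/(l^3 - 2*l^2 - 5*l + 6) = 1/(l - 3)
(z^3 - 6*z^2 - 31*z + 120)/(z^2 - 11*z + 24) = z + 5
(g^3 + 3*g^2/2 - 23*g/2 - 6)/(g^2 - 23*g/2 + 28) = (2*g^3 + 3*g^2 - 23*g - 12)/(2*g^2 - 23*g + 56)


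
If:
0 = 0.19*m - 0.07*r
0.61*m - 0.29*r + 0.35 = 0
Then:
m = 1.98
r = 5.36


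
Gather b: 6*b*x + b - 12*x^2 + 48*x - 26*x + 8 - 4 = b*(6*x + 1) - 12*x^2 + 22*x + 4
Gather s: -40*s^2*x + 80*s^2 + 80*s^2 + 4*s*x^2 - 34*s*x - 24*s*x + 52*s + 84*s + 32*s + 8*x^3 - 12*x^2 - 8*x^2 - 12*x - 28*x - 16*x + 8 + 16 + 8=s^2*(160 - 40*x) + s*(4*x^2 - 58*x + 168) + 8*x^3 - 20*x^2 - 56*x + 32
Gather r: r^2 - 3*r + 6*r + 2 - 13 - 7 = r^2 + 3*r - 18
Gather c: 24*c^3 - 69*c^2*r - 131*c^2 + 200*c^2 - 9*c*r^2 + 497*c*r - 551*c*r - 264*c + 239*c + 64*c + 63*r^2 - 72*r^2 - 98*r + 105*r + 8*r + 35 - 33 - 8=24*c^3 + c^2*(69 - 69*r) + c*(-9*r^2 - 54*r + 39) - 9*r^2 + 15*r - 6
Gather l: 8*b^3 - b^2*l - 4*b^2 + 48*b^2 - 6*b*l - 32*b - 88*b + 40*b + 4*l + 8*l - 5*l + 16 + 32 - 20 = 8*b^3 + 44*b^2 - 80*b + l*(-b^2 - 6*b + 7) + 28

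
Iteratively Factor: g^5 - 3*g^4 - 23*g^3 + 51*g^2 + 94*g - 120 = (g - 5)*(g^4 + 2*g^3 - 13*g^2 - 14*g + 24) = (g - 5)*(g - 1)*(g^3 + 3*g^2 - 10*g - 24) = (g - 5)*(g - 1)*(g + 4)*(g^2 - g - 6) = (g - 5)*(g - 1)*(g + 2)*(g + 4)*(g - 3)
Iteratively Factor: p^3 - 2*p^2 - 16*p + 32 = (p + 4)*(p^2 - 6*p + 8) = (p - 4)*(p + 4)*(p - 2)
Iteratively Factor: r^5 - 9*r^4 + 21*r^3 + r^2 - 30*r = (r)*(r^4 - 9*r^3 + 21*r^2 + r - 30) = r*(r - 3)*(r^3 - 6*r^2 + 3*r + 10) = r*(r - 3)*(r + 1)*(r^2 - 7*r + 10) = r*(r - 5)*(r - 3)*(r + 1)*(r - 2)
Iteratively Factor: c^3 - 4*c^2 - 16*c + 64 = (c + 4)*(c^2 - 8*c + 16) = (c - 4)*(c + 4)*(c - 4)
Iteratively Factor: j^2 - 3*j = (j)*(j - 3)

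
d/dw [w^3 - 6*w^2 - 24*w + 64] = 3*w^2 - 12*w - 24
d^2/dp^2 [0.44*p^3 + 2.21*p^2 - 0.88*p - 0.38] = 2.64*p + 4.42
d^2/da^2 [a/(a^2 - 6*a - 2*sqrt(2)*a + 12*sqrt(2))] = 2*(4*a*(-a + sqrt(2) + 3)^2 + (-3*a + 2*sqrt(2) + 6)*(a^2 - 6*a - 2*sqrt(2)*a + 12*sqrt(2)))/(a^2 - 6*a - 2*sqrt(2)*a + 12*sqrt(2))^3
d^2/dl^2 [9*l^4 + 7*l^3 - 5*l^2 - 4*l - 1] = 108*l^2 + 42*l - 10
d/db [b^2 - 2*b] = 2*b - 2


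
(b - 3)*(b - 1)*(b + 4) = b^3 - 13*b + 12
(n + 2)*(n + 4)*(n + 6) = n^3 + 12*n^2 + 44*n + 48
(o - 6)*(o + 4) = o^2 - 2*o - 24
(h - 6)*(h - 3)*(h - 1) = h^3 - 10*h^2 + 27*h - 18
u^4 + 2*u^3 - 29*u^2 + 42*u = u*(u - 3)*(u - 2)*(u + 7)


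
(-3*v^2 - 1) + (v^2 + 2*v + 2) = -2*v^2 + 2*v + 1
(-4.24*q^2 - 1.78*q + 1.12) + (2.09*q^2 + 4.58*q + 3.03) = -2.15*q^2 + 2.8*q + 4.15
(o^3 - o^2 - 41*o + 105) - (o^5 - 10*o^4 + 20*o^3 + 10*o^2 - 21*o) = -o^5 + 10*o^4 - 19*o^3 - 11*o^2 - 20*o + 105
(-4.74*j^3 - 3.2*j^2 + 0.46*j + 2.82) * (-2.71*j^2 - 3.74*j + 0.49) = 12.8454*j^5 + 26.3996*j^4 + 8.3988*j^3 - 10.9306*j^2 - 10.3214*j + 1.3818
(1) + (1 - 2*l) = 2 - 2*l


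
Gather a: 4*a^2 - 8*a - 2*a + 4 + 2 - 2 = 4*a^2 - 10*a + 4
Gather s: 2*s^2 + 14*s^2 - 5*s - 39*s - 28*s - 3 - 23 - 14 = 16*s^2 - 72*s - 40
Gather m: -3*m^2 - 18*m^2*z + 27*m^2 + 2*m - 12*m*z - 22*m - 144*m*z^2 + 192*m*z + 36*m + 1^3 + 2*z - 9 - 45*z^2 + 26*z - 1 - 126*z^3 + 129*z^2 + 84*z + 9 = m^2*(24 - 18*z) + m*(-144*z^2 + 180*z + 16) - 126*z^3 + 84*z^2 + 112*z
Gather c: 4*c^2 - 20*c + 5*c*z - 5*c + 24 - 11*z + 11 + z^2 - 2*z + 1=4*c^2 + c*(5*z - 25) + z^2 - 13*z + 36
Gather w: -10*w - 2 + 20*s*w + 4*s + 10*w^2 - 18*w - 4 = 4*s + 10*w^2 + w*(20*s - 28) - 6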